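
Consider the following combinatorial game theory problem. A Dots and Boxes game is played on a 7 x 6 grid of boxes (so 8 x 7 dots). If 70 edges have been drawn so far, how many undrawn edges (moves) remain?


Grid: 7 x 6 boxes, i.e. 8 rows and 7 columns of dots.
Horizontal edges: (rows + 1) * cols = 8 * 6 = 48
Vertical edges: rows * (cols + 1) = 7 * 7 = 49
Total edges: 48 + 49 = 97
Edges drawn: 70
Remaining: 97 - 70 = 27

27


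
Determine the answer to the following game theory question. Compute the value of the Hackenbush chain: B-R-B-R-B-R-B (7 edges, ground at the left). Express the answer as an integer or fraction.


Edges (from ground): B-R-B-R-B-R-B
By Berlekamp's sign-expansion rule, a Blue-Red Hackenbush stalk has the value of the surreal number whose sign sequence is the edge sequence with B -> + and R -> -.
Sign sequence: +-+-+-+
Trace the sign expansion in the surreal number tree, starting from 0:
Edge 1: B (sign +) -> bounds (0, +inf), value = 1
Edge 2: R (sign -) -> bounds (0, 1), value = 1/2
Edge 3: B (sign +) -> bounds (1/2, 1), value = 3/4
Edge 4: R (sign -) -> bounds (1/2, 3/4), value = 5/8
Edge 5: B (sign +) -> bounds (5/8, 3/4), value = 11/16
Edge 6: R (sign -) -> bounds (5/8, 11/16), value = 21/32
Edge 7: B (sign +) -> bounds (21/32, 11/16), value = 43/64
Game value = 43/64

43/64


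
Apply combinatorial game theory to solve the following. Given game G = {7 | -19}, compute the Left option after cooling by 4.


Original game: {7 | -19} (a switch {a | b} with a > b).
Cooling by t (for t below the temperature (a - b)/2 = 13) taxes each move by t: {a | b} cooled by t is {a - t | b + t}.
Cooling amount: t = 4
Cooled Left option: 7 - 4 = 3
Cooled Right option: -19 + 4 = -15
Cooled game: {3 | -15}
Left option = 3

3


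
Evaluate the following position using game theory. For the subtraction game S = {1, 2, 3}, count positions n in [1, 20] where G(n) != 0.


Subtraction set S = {1, 2, 3}, so G(n) = n mod 4.
G(n) = 0 when n is a multiple of 4.
Multiples of 4 in [1, 20]: 5
N-positions (nonzero Grundy) = 20 - 5 = 15

15


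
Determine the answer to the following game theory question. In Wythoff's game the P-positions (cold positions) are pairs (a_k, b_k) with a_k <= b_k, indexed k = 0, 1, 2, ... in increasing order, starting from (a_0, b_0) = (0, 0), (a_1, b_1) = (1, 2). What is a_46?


By Wythoff's theorem, a_k = floor(k * phi) and b_k = floor(k * phi^2) = a_k + k, where phi = (1 + sqrt(5))/2 is the golden ratio.
phi = (1 + sqrt(5))/2 = 1.618034
k = 46
k * phi = 46 * 1.618034 = 74.429563
a_46 = floor(k * phi) = 74

74


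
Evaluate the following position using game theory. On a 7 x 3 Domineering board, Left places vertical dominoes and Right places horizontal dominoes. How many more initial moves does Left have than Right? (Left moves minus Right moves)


Board is 7 x 3 (rows x cols).
Left (vertical) placements: (rows-1) * cols = 6 * 3 = 18
Right (horizontal) placements: rows * (cols-1) = 7 * 2 = 14
Advantage = Left - Right = 18 - 14 = 4

4


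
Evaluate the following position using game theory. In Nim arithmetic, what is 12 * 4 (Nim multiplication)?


Nim multiplication is bilinear over XOR: (u XOR v) * w = (u*w) XOR (v*w).
So we split each operand into its bit components and XOR the pairwise Nim products.
12 = 4 + 8 (as XOR of powers of 2).
4 = 4 (as XOR of powers of 2).
Using the standard Nim-product table on single bits:
  2*2 = 3,   2*4 = 8,   2*8 = 12,
  4*4 = 6,   4*8 = 11,  8*8 = 13,
and  1*x = x (identity), k*l = l*k (commutative).
Pairwise Nim products:
  4 * 4 = 6
  8 * 4 = 11
XOR them: 6 XOR 11 = 13.
Result: 12 * 4 = 13 (in Nim).

13


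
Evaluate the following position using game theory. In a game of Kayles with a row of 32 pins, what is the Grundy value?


Kayles: a move removes 1 or 2 adjacent pins from a contiguous row.
Removing pins from a row of k leaves two independent rows (a, b) with a + b = k - 1 (one pin) or a + b = k - 2 (two pins); an end removal gives a = 0.
By Sprague-Grundy, G(k) = mex{ G(a) XOR G(b) } over all these splits. G(0) = 0.
G(1): splits (0,0):0^0=0 -> mex({0}) = 1
G(2): splits (0,1):0^1=1 (0,0):0^0=0 -> mex({0, 1}) = 2
G(3): splits (0,2):0^2=2 (1,1):1^1=0 (0,1):0^1=1 -> mex({0, 1, 2}) = 3
G(4): splits (0,3):0^3=3 (1,2):1^2=3 (0,2):0^2=2 (1,1):1^1=0 -> mex({0, 2, 3}) = 1
G(5): splits (0,4):0^1=1 (1,3):1^3=2 (2,2):2^2=0 (0,3):0^3=3 (1,2):1^2=3 -> mex({0, 1, 2, 3}) = 4
G(6) = mex({0, 1, 2, 4}) = 3
G(7) = mex({0, 1, 3, 4, 5}) = 2
G(8) = mex({0, 2, 3, 5, 6}) = 1
G(9) = mex({0, 1, 2, 3, 6, 7}) = 4
G(10) = mex({0, 1, 3, 4, 5, 7}) = 2
G(11) = mex({0, 1, 2, 3, 4, 5}) = 6
G(12) = mex({0, 1, 2, 3, 5, 6, 7}) = 4
G(13) = mex({0, 2, 3, 4, 6, 7}) = 1
G(14) = mex({0, 1, 4, 5, 6, 7}) = 2
G(15) = mex({0, 1, 2, 3, 4, 5, 6}) = 7
G(16) = mex({0, 2, 3, 5, 6, 7}) = 1
G(17) = mex({0, 1, 2, 3, 5, 6, 7}) = 4
G(18) = mex({0, 1, 2, 4, 5, 6}) = 3
G(19) = mex({0, 1, 3, 4, 5, 7}) = 2
G(20) = mex({0, 2, 3, 4, 5, 6, 7}) = 1
G(21) = mex({0, 1, 2, 3, 5, 6, 7}) = 4
G(22) = mex({0, 1, 2, 3, 4, 5, 7}) = 6
G(23) = mex({0, 1, 2, 3, 4, 5, 6}) = 7
G(24) = mex({0, 1, 2, 3, 5, 6, 7}) = 4
G(25) = mex({0, 2, 3, 4, 6, 7}) = 1
G(26) = mex({0, 1, 3, 4, 5, 6, 7}) = 2
G(27) = mex({0, 1, 2, 3, 4, 5, 6, 7}) = 8
G(28) = mex({0, 1, 2, 3, 4, 6, 7, 8}) = 5
G(29) = mex({0, 1, 2, 3, 5, 6, 7, 8, 9}) = 4
G(30) = mex({0, 1, 2, 3, 4, 5, 6, 9, 10}) = 7
G(31) = mex({0, 1, 3, 4, 5, 7, 10, 11}) = 2
G(32) = mex({0, 2, 3, 4, 5, 6, 7, 9, 11}) = 1
Therefore G(32) = 1.

1


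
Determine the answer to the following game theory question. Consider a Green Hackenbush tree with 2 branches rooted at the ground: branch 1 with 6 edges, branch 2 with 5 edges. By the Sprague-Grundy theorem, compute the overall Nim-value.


The tree has 2 branches from the ground vertex.
In Green Hackenbush, the Nim-value of a simple path of length k is k.
Branch 1: length 6, Nim-value = 6
Branch 2: length 5, Nim-value = 5
Total Nim-value = XOR of all branch values:
0 XOR 6 = 6
6 XOR 5 = 3
Nim-value of the tree = 3

3


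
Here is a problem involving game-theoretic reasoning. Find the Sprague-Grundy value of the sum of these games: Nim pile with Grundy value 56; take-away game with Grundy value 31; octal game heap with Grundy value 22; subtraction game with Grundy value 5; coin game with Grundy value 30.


By the Sprague-Grundy theorem, the Grundy value of a sum of games is the XOR of individual Grundy values.
Nim pile: Grundy value = 56. Running XOR: 0 XOR 56 = 56
take-away game: Grundy value = 31. Running XOR: 56 XOR 31 = 39
octal game heap: Grundy value = 22. Running XOR: 39 XOR 22 = 49
subtraction game: Grundy value = 5. Running XOR: 49 XOR 5 = 52
coin game: Grundy value = 30. Running XOR: 52 XOR 30 = 42
The combined Grundy value is 42.

42


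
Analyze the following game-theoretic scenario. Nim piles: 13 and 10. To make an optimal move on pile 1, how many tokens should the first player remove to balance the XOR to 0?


Piles: 13 and 10
Current XOR: 13 XOR 10 = 7 (non-zero, so this is an N-position).
To make the XOR zero, we need to find a move that balances the piles.
For pile 1 (size 13): target = 13 XOR 7 = 10
We reduce pile 1 from 13 to 10.
Tokens removed: 13 - 10 = 3
Verification: 10 XOR 10 = 0

3


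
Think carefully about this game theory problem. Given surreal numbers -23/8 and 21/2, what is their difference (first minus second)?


x = -23/8, y = 21/2
Converting to common denominator: 8
x = -23/8, y = 84/8
x - y = -23/8 - 21/2 = -107/8

-107/8


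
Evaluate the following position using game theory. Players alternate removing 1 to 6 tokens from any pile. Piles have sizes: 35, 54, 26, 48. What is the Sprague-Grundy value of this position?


Subtraction set: {1, 2, 3, 4, 5, 6}
For this subtraction set, G(n) = n mod 7 (period = max + 1 = 7).
Pile 1 (size 35): G(35) = 35 mod 7 = 0
Pile 2 (size 54): G(54) = 54 mod 7 = 5
Pile 3 (size 26): G(26) = 26 mod 7 = 5
Pile 4 (size 48): G(48) = 48 mod 7 = 6
Total Grundy value = XOR of all: 0 XOR 5 XOR 5 XOR 6 = 6

6


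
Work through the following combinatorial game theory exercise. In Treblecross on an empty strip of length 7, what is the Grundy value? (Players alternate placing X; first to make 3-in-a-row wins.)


Treblecross: place X on empty cells; 3-in-a-row wins.
Playing within two cells of an existing X lets the opponent win at once, so sensible play treats the cells i-2..i+2 around each X as dead. The player left with no safe cell loses, so this is a normal-play take-away game on strips of safe cells.
Placing X at cell i (0-indexed) of a strip of k safe cells leaves independent strips of sizes max(0, i-2) and max(0, k-i-3). Hence G(k) = mex{ G(max(0,i-2)) XOR G(max(0,k-i-3)) : 0 <= i < k }, with G(0) = 0.
G(1): splits (0,0):0^0=0 -> mex({0}) = 1
G(2): splits (0,0):0^0=0 -> mex({0}) = 1
G(3): splits (0,0):0^0=0 -> mex({0}) = 1
G(4): splits (0,1):0^1=1 (0,0):0^0=0 -> mex({0, 1}) = 2
G(5): splits (0,2):0^1=1 (0,1):0^1=1 (0,0):0^0=0 -> mex({0, 1}) = 2
G(6) = mex({1}) = 0
G(7) = mex({0, 1, 2}) = 3
Therefore G(7) = 3.

3


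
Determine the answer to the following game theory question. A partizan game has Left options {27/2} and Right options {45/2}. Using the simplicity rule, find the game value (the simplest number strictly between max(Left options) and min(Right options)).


Left options: {27/2}, max = 27/2
Right options: {45/2}, min = 45/2
All options are numbers and max(Left) < min(Right), so by the simplicity theorem the value is the simplest (earliest-born) number strictly between 27/2 and 45/2.
Integers 14 through 22 all lie strictly between 27/2 and 45/2.
Among integers, the simplest (lowest birthday = smallest |n|; 0 is born on day 0, +-n on day n) is 14.
No non-integer in the interval can be simpler: if x is a non-integer in the interval, then floor(x) or ceil(x) also lies in the interval (the interval contains an integer), and both are proper prefixes of x's sign expansion, i.e. born earlier. So the game value is 14.
Game value = 14

14


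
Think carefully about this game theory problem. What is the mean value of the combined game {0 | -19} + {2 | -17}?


G1 = {0 | -19}, G2 = {2 | -17}
Each is a switch {a | b} with numbers a > b; its mean value is (a + b)/2, and mean value is additive over game sums: m(G1 + G2) = m(G1) + m(G2).
Mean of G1 = (0 + (-19))/2 = -19/2 = -19/2
Mean of G2 = (2 + (-17))/2 = -15/2 = -15/2
Mean of G1 + G2 = -19/2 + -15/2 = -17

-17


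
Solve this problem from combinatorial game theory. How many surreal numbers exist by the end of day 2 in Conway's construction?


Day 0: {|} = 0 is born. Count = 1.
Day n: the number of surreal numbers born by day n is 2^(n+1) - 1.
By day 0: 2^1 - 1 = 1
By day 1: 2^2 - 1 = 3
By day 2: 2^3 - 1 = 7
By day 2: 7 surreal numbers.

7


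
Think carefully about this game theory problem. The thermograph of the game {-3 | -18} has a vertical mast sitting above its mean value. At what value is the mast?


Game = {-3 | -18}, a switch {a | b} with numbers a > b.
Its thermograph has left wall a - t and right wall b + t, which meet at t = (a - b)/2, where both equal (a + b)/2. So the mast (mean value) is at (a + b)/2.
Mean = (-3 + (-18))/2 = -21/2 = -21/2

-21/2


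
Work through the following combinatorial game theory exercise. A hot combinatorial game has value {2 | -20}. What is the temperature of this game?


The game is {2 | -20}, a switch {a | b} with numbers a > b.
Cooling {a | b} by t gives {a - t | b + t}, which stops being hot when a - t = b + t, i.e. at t = (a - b)/2. So the temperature of a switch is (a - b)/2.
Temperature = (Left option - Right option) / 2
= (2 - (-20)) / 2
= 22 / 2
= 11

11


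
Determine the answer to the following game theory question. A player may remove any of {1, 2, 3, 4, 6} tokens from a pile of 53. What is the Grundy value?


The subtraction set is S = {1, 2, 3, 4, 6}.
G(k) = mex{ G(k - s) : s in S, s <= k }. We compute iteratively: G(0) = 0.
G(1) = mex({0}) = 1
G(2) = mex({0, 1}) = 2
G(3) = mex({0, 1, 2}) = 3
G(4) = mex({0, 1, 2, 3}) = 4
G(5) = mex({1, 2, 3, 4}) = 0
G(6) = mex({0, 2, 3, 4}) = 1
G(7) = mex({0, 1, 3, 4}) = 2
G(8) = mex({0, 1, 2, 4}) = 3
G(9) = mex({0, 1, 2, 3}) = 4
G(10) = mex({1, 2, 3, 4}) = 0
Observe that G(5)..G(10) = 0, 1, 2, 3, 4, 0 repeats G(0)..G(5) = 0, 1, 2, 3, 4, 0.
For k >= max(S) = 6, G(k) is determined by the previous 6 values G(k-6)..G(k-1); a window of 6 consecutive values has recurred shifted by 5, so by induction G(k + 5) = G(k) for all k >= 0: the sequence is periodic from the start with period 5.
One period: G(0..4) = 0, 1, 2, 3, 4.
53 mod 5 = 3, so G(53) = G(3) = 3.

3


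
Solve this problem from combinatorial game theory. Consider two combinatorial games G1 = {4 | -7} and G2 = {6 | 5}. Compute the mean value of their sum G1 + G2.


G1 = {4 | -7}, G2 = {6 | 5}
Each is a switch {a | b} with numbers a > b; its mean value is (a + b)/2, and mean value is additive over game sums: m(G1 + G2) = m(G1) + m(G2).
Mean of G1 = (4 + (-7))/2 = -3/2 = -3/2
Mean of G2 = (6 + (5))/2 = 11/2 = 11/2
Mean of G1 + G2 = -3/2 + 11/2 = 4

4


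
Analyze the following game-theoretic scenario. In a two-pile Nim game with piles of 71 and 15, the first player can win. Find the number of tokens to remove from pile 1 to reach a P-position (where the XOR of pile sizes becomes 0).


Piles: 71 and 15
Current XOR: 71 XOR 15 = 72 (non-zero, so this is an N-position).
To make the XOR zero, we need to find a move that balances the piles.
For pile 1 (size 71): target = 71 XOR 72 = 15
We reduce pile 1 from 71 to 15.
Tokens removed: 71 - 15 = 56
Verification: 15 XOR 15 = 0

56


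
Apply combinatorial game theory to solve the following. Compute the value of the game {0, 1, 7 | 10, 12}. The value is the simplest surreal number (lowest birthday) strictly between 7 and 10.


Left options: {0, 1, 7}, max = 7
Right options: {10, 12}, min = 10
All options are numbers and max(Left) < min(Right), so by the simplicity theorem the value is the simplest (earliest-born) number strictly between 7 and 10.
Integers 8 through 9 all lie strictly between 7 and 10.
Among integers, the simplest (lowest birthday = smallest |n|; 0 is born on day 0, +-n on day n) is 8.
No non-integer in the interval can be simpler: if x is a non-integer in the interval, then floor(x) or ceil(x) also lies in the interval (the interval contains an integer), and both are proper prefixes of x's sign expansion, i.e. born earlier. So the game value is 8.
Game value = 8

8


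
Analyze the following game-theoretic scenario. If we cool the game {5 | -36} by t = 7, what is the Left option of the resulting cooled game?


Original game: {5 | -36} (a switch {a | b} with a > b).
Cooling by t (for t below the temperature (a - b)/2 = 41/2) taxes each move by t: {a | b} cooled by t is {a - t | b + t}.
Cooling amount: t = 7
Cooled Left option: 5 - 7 = -2
Cooled Right option: -36 + 7 = -29
Cooled game: {-2 | -29}
Left option = -2

-2


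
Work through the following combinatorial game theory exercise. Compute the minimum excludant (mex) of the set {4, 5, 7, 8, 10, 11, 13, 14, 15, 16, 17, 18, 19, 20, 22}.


Set = {4, 5, 7, 8, 10, 11, 13, 14, 15, 16, 17, 18, 19, 20, 22}
0 is NOT in the set. This is the mex.
mex = 0

0


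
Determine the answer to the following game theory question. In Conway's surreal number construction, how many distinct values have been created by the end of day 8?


Day 0: {|} = 0 is born. Count = 1.
Day n: the number of surreal numbers born by day n is 2^(n+1) - 1.
By day 0: 2^1 - 1 = 1
By day 1: 2^2 - 1 = 3
By day 2: 2^3 - 1 = 7
By day 3: 2^4 - 1 = 15
By day 4: 2^5 - 1 = 31
By day 5: 2^6 - 1 = 63
By day 6: 2^7 - 1 = 127
By day 7: 2^8 - 1 = 255
By day 8: 2^9 - 1 = 511
By day 8: 511 surreal numbers.

511


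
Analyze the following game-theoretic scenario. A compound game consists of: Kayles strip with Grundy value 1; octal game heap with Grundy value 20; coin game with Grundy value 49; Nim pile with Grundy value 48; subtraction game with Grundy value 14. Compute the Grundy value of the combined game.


By the Sprague-Grundy theorem, the Grundy value of a sum of games is the XOR of individual Grundy values.
Kayles strip: Grundy value = 1. Running XOR: 0 XOR 1 = 1
octal game heap: Grundy value = 20. Running XOR: 1 XOR 20 = 21
coin game: Grundy value = 49. Running XOR: 21 XOR 49 = 36
Nim pile: Grundy value = 48. Running XOR: 36 XOR 48 = 20
subtraction game: Grundy value = 14. Running XOR: 20 XOR 14 = 26
The combined Grundy value is 26.

26


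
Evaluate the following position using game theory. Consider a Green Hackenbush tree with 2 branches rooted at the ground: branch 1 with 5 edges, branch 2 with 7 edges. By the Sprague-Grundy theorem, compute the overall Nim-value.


The tree has 2 branches from the ground vertex.
In Green Hackenbush, the Nim-value of a simple path of length k is k.
Branch 1: length 5, Nim-value = 5
Branch 2: length 7, Nim-value = 7
Total Nim-value = XOR of all branch values:
0 XOR 5 = 5
5 XOR 7 = 2
Nim-value of the tree = 2

2


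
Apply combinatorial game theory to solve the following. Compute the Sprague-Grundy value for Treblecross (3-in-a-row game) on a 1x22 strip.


Treblecross: place X on empty cells; 3-in-a-row wins.
Playing within two cells of an existing X lets the opponent win at once, so sensible play treats the cells i-2..i+2 around each X as dead. The player left with no safe cell loses, so this is a normal-play take-away game on strips of safe cells.
Placing X at cell i (0-indexed) of a strip of k safe cells leaves independent strips of sizes max(0, i-2) and max(0, k-i-3). Hence G(k) = mex{ G(max(0,i-2)) XOR G(max(0,k-i-3)) : 0 <= i < k }, with G(0) = 0.
G(1): splits (0,0):0^0=0 -> mex({0}) = 1
G(2): splits (0,0):0^0=0 -> mex({0}) = 1
G(3): splits (0,0):0^0=0 -> mex({0}) = 1
G(4): splits (0,1):0^1=1 (0,0):0^0=0 -> mex({0, 1}) = 2
G(5): splits (0,2):0^1=1 (0,1):0^1=1 (0,0):0^0=0 -> mex({0, 1}) = 2
G(6) = mex({1}) = 0
G(7) = mex({0, 1, 2}) = 3
G(8) = mex({0, 1, 2}) = 3
G(9) = mex({0, 2}) = 1
G(10) = mex({0, 2, 3}) = 1
G(11) = mex({0, 3}) = 1
G(12) = mex({1, 3}) = 0
G(13) = mex({0, 1, 2, 3}) = 4
G(14) = mex({0, 1, 2}) = 3
G(15) = mex({0, 1, 2}) = 3
G(16) = mex({0, 1, 2, 4}) = 3
G(17) = mex({0, 1, 3, 4}) = 2
G(18) = mex({0, 1, 3, 4}) = 2
G(19) = mex({0, 1, 3, 5}) = 2
G(20) = mex({0, 1, 2, 3, 5}) = 4
G(21) = mex({0, 1, 2, 3, 5}) = 4
G(22) = mex({1, 2, 6}) = 0
Therefore G(22) = 0.

0


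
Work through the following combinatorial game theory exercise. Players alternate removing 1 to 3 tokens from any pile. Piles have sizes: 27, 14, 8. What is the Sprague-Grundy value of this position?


Subtraction set: {1, 2, 3}
For this subtraction set, G(n) = n mod 4 (period = max + 1 = 4).
Pile 1 (size 27): G(27) = 27 mod 4 = 3
Pile 2 (size 14): G(14) = 14 mod 4 = 2
Pile 3 (size 8): G(8) = 8 mod 4 = 0
Total Grundy value = XOR of all: 3 XOR 2 XOR 0 = 1

1


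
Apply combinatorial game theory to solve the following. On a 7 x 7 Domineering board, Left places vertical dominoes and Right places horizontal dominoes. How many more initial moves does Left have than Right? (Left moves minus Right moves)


Board is 7 x 7 (rows x cols).
Left (vertical) placements: (rows-1) * cols = 6 * 7 = 42
Right (horizontal) placements: rows * (cols-1) = 7 * 6 = 42
Advantage = Left - Right = 42 - 42 = 0

0


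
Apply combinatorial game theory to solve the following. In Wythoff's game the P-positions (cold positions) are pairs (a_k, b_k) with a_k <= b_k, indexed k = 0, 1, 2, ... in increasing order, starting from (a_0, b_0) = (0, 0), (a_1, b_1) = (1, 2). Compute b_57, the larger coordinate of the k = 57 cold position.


By Wythoff's theorem, a_k = floor(k * phi) and b_k = floor(k * phi^2) = a_k + k, where phi = (1 + sqrt(5))/2 is the golden ratio.
phi = (1 + sqrt(5))/2 = 1.618034
phi^2 = phi + 1 = 2.618034
k = 57
k * phi^2 = 57 * 2.618034 = 149.227937
b_57 = floor(k * phi^2) = 149 (check: a_57 + k = 92 + 57 = 149)

149


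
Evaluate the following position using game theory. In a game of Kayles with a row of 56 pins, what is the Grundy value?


Kayles: a move removes 1 or 2 adjacent pins from a contiguous row.
Removing pins from a row of k leaves two independent rows (a, b) with a + b = k - 1 (one pin) or a + b = k - 2 (two pins); an end removal gives a = 0.
By Sprague-Grundy, G(k) = mex{ G(a) XOR G(b) } over all these splits. G(0) = 0.
G(1): splits (0,0):0^0=0 -> mex({0}) = 1
G(2): splits (0,1):0^1=1 (0,0):0^0=0 -> mex({0, 1}) = 2
G(3): splits (0,2):0^2=2 (1,1):1^1=0 (0,1):0^1=1 -> mex({0, 1, 2}) = 3
G(4): splits (0,3):0^3=3 (1,2):1^2=3 (0,2):0^2=2 (1,1):1^1=0 -> mex({0, 2, 3}) = 1
G(5): splits (0,4):0^1=1 (1,3):1^3=2 (2,2):2^2=0 (0,3):0^3=3 (1,2):1^2=3 -> mex({0, 1, 2, 3}) = 4
G(6) = mex({0, 1, 2, 4}) = 3
G(7) = mex({0, 1, 3, 4, 5}) = 2
G(8) = mex({0, 2, 3, 5, 6}) = 1
G(9) = mex({0, 1, 2, 3, 6, 7}) = 4
G(10) = mex({0, 1, 3, 4, 5, 7}) = 2
G(11) = mex({0, 1, 2, 3, 4, 5}) = 6
G(12) = mex({0, 1, 2, 3, 5, 6, 7}) = 4
G(13) = mex({0, 2, 3, 4, 6, 7}) = 1
G(14) = mex({0, 1, 4, 5, 6, 7}) = 2
G(15) = mex({0, 1, 2, 3, 4, 5, 6}) = 7
G(16) = mex({0, 2, 3, 5, 6, 7}) = 1
G(17) = mex({0, 1, 2, 3, 5, 6, 7}) = 4
G(18) = mex({0, 1, 2, 4, 5, 6}) = 3
G(19) = mex({0, 1, 3, 4, 5, 7}) = 2
G(20) = mex({0, 2, 3, 4, 5, 6, 7}) = 1
G(21) = mex({0, 1, 2, 3, 5, 6, 7}) = 4
G(22) = mex({0, 1, 2, 3, 4, 5, 7}) = 6
G(23) = mex({0, 1, 2, 3, 4, 5, 6}) = 7
G(24) = mex({0, 1, 2, 3, 5, 6, 7}) = 4
G(25) = mex({0, 2, 3, 4, 6, 7}) = 1
G(26) = mex({0, 1, 3, 4, 5, 6, 7}) = 2
G(27) = mex({0, 1, 2, 3, 4, 5, 6, 7}) = 8
G(28) = mex({0, 1, 2, 3, 4, 6, 7, 8}) = 5
G(29) = mex({0, 1, 2, 3, 5, 6, 7, 8, 9}) = 4
G(30) = mex({0, 1, 2, 3, 4, 5, 6, 9, 10}) = 7
G(31) = mex({0, 1, 3, 4, 5, 7, 10, 11}) = 2
G(32) = mex({0, 2, 3, 4, 5, 6, 7, 9, 11}) = 1
G(33) = mex({0, 1, 2, 3, 4, 5, 6, 7, 9, 12}) = 8
G(34) = mex({0, 1, 2, 3, 4, 5, 7, 8, 11, 12}) = 6
G(35) = mex({0, 1, 2, 3, 4, 5, 6, 8, 9, 10, 11}) = 7
G(36) = mex({0, 1, 2, 3, 5, 6, 7, 9, 10}) = 4
G(37) = mex({0, 2, 3, 4, 6, 7, 9, 10, 11, 12}) = 1
G(38) = mex({0, 1, 3, 4, 5, 6, 7, 9, 10, 11, 12}) = 2
G(39) = mex({0, 1, 2, 4, 5, 6, 7, 9, 10, 12, 14}) = 3
G(40) = mex({0, 2, 3, 4, 6, 7, 11, 12, 14}) = 1
G(41) = mex({0, 1, 2, 3, 5, 6, 7, 9, 10, 11, 12}) = 4
G(42) = mex({0, 1, 2, 3, 4, 5, 6, 9, 10}) = 7
G(43) = mex({0, 1, 3, 4, 5, 7, 9, 10, 12, 15}) = 2
G(44) = mex({0, 2, 3, 4, 5, 6, 7, 9, 10, 12, 15}) = 1
G(45) = mex({0, 1, 2, 3, 4, 5, 6, 7, 9, 10, 12, 14}) = 8
G(46) = mex({0, 1, 3, 4, 5, 7, 8, 11, 12, 14}) = 2
G(47) = mex({0, 1, 2, 3, 4, 5, 6, 8, 9, 10, 11, 12}) = 7
G(48) = mex({0, 1, 2, 3, 5, 6, 7, 9, 10}) = 4
G(49) = mex({0, 2, 3, 4, 6, 7, 9, 10, 11, 12, 15}) = 1
G(50) = mex({0, 1, 4, 5, 6, 7, 9, 11, 12, 14, 15}) = 2
G(51) = mex({0, 1, 2, 3, 4, 5, 6, 7, 9, 12, 14, 15}) = 8
G(52) = mex({0, 2, 3, 4, 5, 6, 7, 8, 11, 12, 15}) = 1
G(53) = mex({0, 1, 2, 3, 5, 6, 7, 8, 9, 10, 11, 12}) = 4
G(54) = mex({0, 1, 2, 3, 4, 5, 6, 9, 10}) = 7
G(55) = mex({0, 1, 3, 4, 5, 7, 9, 10, 11, 12}) = 2
G(56) = mex({0, 2, 3, 4, 5, 6, 7, 9, 10, 11, 12, 13, 14}) = 1
Therefore G(56) = 1.

1


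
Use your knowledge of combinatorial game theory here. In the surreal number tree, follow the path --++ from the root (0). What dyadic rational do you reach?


Sign expansion: --++
Rule: track bounds (lo, hi), initially (-inf, +inf). On '+', the current value becomes lo and we move to the simplest number in (value, hi): value + 1 if hi = +inf, otherwise the midpoint (value + hi)/2. On '-', the current value becomes hi and we move to value - 1 if lo = -inf, otherwise the midpoint (lo + value)/2.
Start at 0.
Step 1: sign = -, move left. Bounds: (-inf, 0). Value = -1
Step 2: sign = -, move left. Bounds: (-inf, -1). Value = -2
Step 3: sign = +, move right. Bounds: (-2, -1). Value = -3/2
Step 4: sign = +, move right. Bounds: (-3/2, -1). Value = -5/4
The surreal number with sign expansion --++ is -5/4.

-5/4


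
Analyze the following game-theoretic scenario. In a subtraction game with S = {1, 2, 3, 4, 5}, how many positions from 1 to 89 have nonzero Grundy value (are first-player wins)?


Subtraction set S = {1, 2, 3, 4, 5}, so G(n) = n mod 6.
G(n) = 0 when n is a multiple of 6.
Multiples of 6 in [1, 89]: 14
N-positions (nonzero Grundy) = 89 - 14 = 75

75


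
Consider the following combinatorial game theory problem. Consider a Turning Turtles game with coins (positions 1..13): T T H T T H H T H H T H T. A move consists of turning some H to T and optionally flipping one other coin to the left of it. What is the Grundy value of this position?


Coins: T T H T T H H T H H T H T
Key fact: a single head at position k behaves exactly like a Nim heap of size k (turning it to T and optionally flipping a coin at j < k corresponds to moving the heap from k to j, or to 0), and heads combine as a disjunctive sum (two heads at the same place would cancel, matching j XOR j = 0). So the Nim-value is the XOR of the 1-indexed positions of the heads.
Face-up positions (1-indexed): [3, 6, 7, 9, 10, 12]
XOR 0 with 3: 0 XOR 3 = 3
XOR 3 with 6: 3 XOR 6 = 5
XOR 5 with 7: 5 XOR 7 = 2
XOR 2 with 9: 2 XOR 9 = 11
XOR 11 with 10: 11 XOR 10 = 1
XOR 1 with 12: 1 XOR 12 = 13
Nim-value = 13

13


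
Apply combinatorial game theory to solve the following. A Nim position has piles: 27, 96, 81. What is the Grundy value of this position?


We need the XOR (exclusive or) of all pile sizes.
After XOR-ing pile 1 (size 27): 0 XOR 27 = 27
After XOR-ing pile 2 (size 96): 27 XOR 96 = 123
After XOR-ing pile 3 (size 81): 123 XOR 81 = 42
The Nim-value of this position is 42.

42


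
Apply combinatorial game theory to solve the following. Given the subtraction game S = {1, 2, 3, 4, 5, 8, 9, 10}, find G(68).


The subtraction set is S = {1, 2, 3, 4, 5, 8, 9, 10}.
G(k) = mex{ G(k - s) : s in S, s <= k }. We compute iteratively: G(0) = 0.
G(1) = mex({0}) = 1
G(2) = mex({0, 1}) = 2
G(3) = mex({0, 1, 2}) = 3
G(4) = mex({0, 1, 2, 3}) = 4
G(5) = mex({0, 1, 2, 3, 4}) = 5
G(6) = mex({1, 2, 3, 4, 5}) = 0
G(7) = mex({0, 2, 3, 4, 5}) = 1
G(8) = mex({0, 1, 3, 4, 5}) = 2
G(9) = mex({0, 1, 2, 4, 5}) = 3
G(10) = mex({0, 1, 2, 3, 5}) = 4
G(11) = mex({0, 1, 2, 3, 4}) = 5
G(12) = mex({1, 2, 3, 4, 5}) = 0
G(13) = mex({0, 2, 3, 4, 5}) = 1
G(14) = mex({0, 1, 3, 4, 5}) = 2
G(15) = mex({0, 1, 2, 4, 5}) = 3
Observe that G(6)..G(15) = 0, 1, 2, 3, 4, 5, 0, 1, 2, 3 repeats G(0)..G(9) = 0, 1, 2, 3, 4, 5, 0, 1, 2, 3.
For k >= max(S) = 10, G(k) is determined by the previous 10 values G(k-10)..G(k-1); a window of 10 consecutive values has recurred shifted by 6, so by induction G(k + 6) = G(k) for all k >= 0: the sequence is periodic from the start with period 6.
One period: G(0..5) = 0, 1, 2, 3, 4, 5.
68 mod 6 = 2, so G(68) = G(2) = 2.

2


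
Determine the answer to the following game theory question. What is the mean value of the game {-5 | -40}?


Game = {-5 | -40}, a switch {a | b} with numbers a > b.
Its thermograph has left wall a - t and right wall b + t, which meet at t = (a - b)/2, where both equal (a + b)/2. So the mast (mean value) is at (a + b)/2.
Mean = (-5 + (-40))/2 = -45/2 = -45/2

-45/2


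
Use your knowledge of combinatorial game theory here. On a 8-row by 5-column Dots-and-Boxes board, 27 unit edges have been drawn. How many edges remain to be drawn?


Grid: 8 x 5 boxes, i.e. 9 rows and 6 columns of dots.
Horizontal edges: (rows + 1) * cols = 9 * 5 = 45
Vertical edges: rows * (cols + 1) = 8 * 6 = 48
Total edges: 45 + 48 = 93
Edges drawn: 27
Remaining: 93 - 27 = 66

66


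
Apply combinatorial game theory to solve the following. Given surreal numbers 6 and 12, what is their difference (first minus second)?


x = 6, y = 12
x - y = 6 - 12 = -6

-6


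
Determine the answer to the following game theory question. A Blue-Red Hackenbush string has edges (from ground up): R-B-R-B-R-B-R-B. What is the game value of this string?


Edges (from ground): R-B-R-B-R-B-R-B
By Berlekamp's sign-expansion rule, a Blue-Red Hackenbush stalk has the value of the surreal number whose sign sequence is the edge sequence with B -> + and R -> -.
Sign sequence: -+-+-+-+
Trace the sign expansion in the surreal number tree, starting from 0:
Edge 1: R (sign -) -> bounds (-inf, 0), value = -1
Edge 2: B (sign +) -> bounds (-1, 0), value = -1/2
Edge 3: R (sign -) -> bounds (-1, -1/2), value = -3/4
Edge 4: B (sign +) -> bounds (-3/4, -1/2), value = -5/8
Edge 5: R (sign -) -> bounds (-3/4, -5/8), value = -11/16
Edge 6: B (sign +) -> bounds (-11/16, -5/8), value = -21/32
Edge 7: R (sign -) -> bounds (-11/16, -21/32), value = -43/64
Edge 8: B (sign +) -> bounds (-43/64, -21/32), value = -85/128
Game value = -85/128

-85/128


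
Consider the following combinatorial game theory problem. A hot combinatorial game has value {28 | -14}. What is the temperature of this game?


The game is {28 | -14}, a switch {a | b} with numbers a > b.
Cooling {a | b} by t gives {a - t | b + t}, which stops being hot when a - t = b + t, i.e. at t = (a - b)/2. So the temperature of a switch is (a - b)/2.
Temperature = (Left option - Right option) / 2
= (28 - (-14)) / 2
= 42 / 2
= 21

21


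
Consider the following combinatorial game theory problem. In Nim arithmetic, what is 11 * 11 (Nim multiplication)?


Nim multiplication is bilinear over XOR: (u XOR v) * w = (u*w) XOR (v*w).
So we split each operand into its bit components and XOR the pairwise Nim products.
11 = 1 + 2 + 8 (as XOR of powers of 2).
11 = 1 + 2 + 8 (as XOR of powers of 2).
Using the standard Nim-product table on single bits:
  2*2 = 3,   2*4 = 8,   2*8 = 12,
  4*4 = 6,   4*8 = 11,  8*8 = 13,
and  1*x = x (identity), k*l = l*k (commutative).
Pairwise Nim products:
  1 * 1 = 1
  1 * 2 = 2
  1 * 8 = 8
  2 * 1 = 2
  2 * 2 = 3
  2 * 8 = 12
  8 * 1 = 8
  8 * 2 = 12
  8 * 8 = 13
XOR them: 1 XOR 2 XOR 8 XOR 2 XOR 3 XOR 12 XOR 8 XOR 12 XOR 13 = 15.
Result: 11 * 11 = 15 (in Nim).

15


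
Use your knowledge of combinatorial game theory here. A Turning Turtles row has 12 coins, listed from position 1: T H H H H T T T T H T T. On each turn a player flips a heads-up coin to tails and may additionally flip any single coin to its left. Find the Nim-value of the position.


Coins: T H H H H T T T T H T T
Key fact: a single head at position k behaves exactly like a Nim heap of size k (turning it to T and optionally flipping a coin at j < k corresponds to moving the heap from k to j, or to 0), and heads combine as a disjunctive sum (two heads at the same place would cancel, matching j XOR j = 0). So the Nim-value is the XOR of the 1-indexed positions of the heads.
Face-up positions (1-indexed): [2, 3, 4, 5, 10]
XOR 0 with 2: 0 XOR 2 = 2
XOR 2 with 3: 2 XOR 3 = 1
XOR 1 with 4: 1 XOR 4 = 5
XOR 5 with 5: 5 XOR 5 = 0
XOR 0 with 10: 0 XOR 10 = 10
Nim-value = 10

10


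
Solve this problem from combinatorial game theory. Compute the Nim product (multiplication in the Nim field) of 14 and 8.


Nim multiplication is bilinear over XOR: (u XOR v) * w = (u*w) XOR (v*w).
So we split each operand into its bit components and XOR the pairwise Nim products.
14 = 2 + 4 + 8 (as XOR of powers of 2).
8 = 8 (as XOR of powers of 2).
Using the standard Nim-product table on single bits:
  2*2 = 3,   2*4 = 8,   2*8 = 12,
  4*4 = 6,   4*8 = 11,  8*8 = 13,
and  1*x = x (identity), k*l = l*k (commutative).
Pairwise Nim products:
  2 * 8 = 12
  4 * 8 = 11
  8 * 8 = 13
XOR them: 12 XOR 11 XOR 13 = 10.
Result: 14 * 8 = 10 (in Nim).

10


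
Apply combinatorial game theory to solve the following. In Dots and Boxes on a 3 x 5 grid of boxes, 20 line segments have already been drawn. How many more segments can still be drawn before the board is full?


Grid: 3 x 5 boxes, i.e. 4 rows and 6 columns of dots.
Horizontal edges: (rows + 1) * cols = 4 * 5 = 20
Vertical edges: rows * (cols + 1) = 3 * 6 = 18
Total edges: 20 + 18 = 38
Edges drawn: 20
Remaining: 38 - 20 = 18

18


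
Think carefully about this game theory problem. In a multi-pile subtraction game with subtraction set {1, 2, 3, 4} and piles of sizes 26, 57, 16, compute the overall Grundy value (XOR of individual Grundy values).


Subtraction set: {1, 2, 3, 4}
For this subtraction set, G(n) = n mod 5 (period = max + 1 = 5).
Pile 1 (size 26): G(26) = 26 mod 5 = 1
Pile 2 (size 57): G(57) = 57 mod 5 = 2
Pile 3 (size 16): G(16) = 16 mod 5 = 1
Total Grundy value = XOR of all: 1 XOR 2 XOR 1 = 2

2


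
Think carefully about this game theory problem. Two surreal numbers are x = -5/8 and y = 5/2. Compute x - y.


x = -5/8, y = 5/2
Converting to common denominator: 8
x = -5/8, y = 20/8
x - y = -5/8 - 5/2 = -25/8

-25/8


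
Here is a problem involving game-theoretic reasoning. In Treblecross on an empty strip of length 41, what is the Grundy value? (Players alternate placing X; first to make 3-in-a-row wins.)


Treblecross: place X on empty cells; 3-in-a-row wins.
Playing within two cells of an existing X lets the opponent win at once, so sensible play treats the cells i-2..i+2 around each X as dead. The player left with no safe cell loses, so this is a normal-play take-away game on strips of safe cells.
Placing X at cell i (0-indexed) of a strip of k safe cells leaves independent strips of sizes max(0, i-2) and max(0, k-i-3). Hence G(k) = mex{ G(max(0,i-2)) XOR G(max(0,k-i-3)) : 0 <= i < k }, with G(0) = 0.
G(1): splits (0,0):0^0=0 -> mex({0}) = 1
G(2): splits (0,0):0^0=0 -> mex({0}) = 1
G(3): splits (0,0):0^0=0 -> mex({0}) = 1
G(4): splits (0,1):0^1=1 (0,0):0^0=0 -> mex({0, 1}) = 2
G(5): splits (0,2):0^1=1 (0,1):0^1=1 (0,0):0^0=0 -> mex({0, 1}) = 2
G(6) = mex({1}) = 0
G(7) = mex({0, 1, 2}) = 3
G(8) = mex({0, 1, 2}) = 3
G(9) = mex({0, 2}) = 1
G(10) = mex({0, 2, 3}) = 1
G(11) = mex({0, 3}) = 1
G(12) = mex({1, 3}) = 0
G(13) = mex({0, 1, 2, 3}) = 4
G(14) = mex({0, 1, 2}) = 3
G(15) = mex({0, 1, 2}) = 3
G(16) = mex({0, 1, 2, 4}) = 3
G(17) = mex({0, 1, 3, 4}) = 2
G(18) = mex({0, 1, 3, 4}) = 2
G(19) = mex({0, 1, 3, 5}) = 2
G(20) = mex({0, 1, 2, 3, 5}) = 4
G(21) = mex({0, 1, 2, 3, 5}) = 4
G(22) = mex({1, 2, 6}) = 0
G(23) = mex({0, 1, 2, 3, 4, 6}) = 5
G(24) = mex({0, 1, 2, 3, 4}) = 5
G(25) = mex({0, 1, 3, 4, 7}) = 2
G(26) = mex({0, 1, 3, 4, 5, 7}) = 2
G(27) = mex({0, 1, 3, 5}) = 2
G(28) = mex({0, 1, 2, 5}) = 3
G(29) = mex({0, 1, 2, 4, 5, 6}) = 3
G(30) = mex({1, 2, 4, 6}) = 0
G(31) = mex({0, 1, 2, 3, 4, 6}) = 5
G(32) = mex({1, 2, 3, 4, 7}) = 0
G(33) = mex({0, 3, 7}) = 1
G(34) = mex({0, 2, 3, 5, 7}) = 1
G(35) = mex({0, 2, 3, 5, 6}) = 1
G(36) = mex({0, 1, 2, 5, 6}) = 3
G(37) = mex({0, 1, 2, 4, 5, 6}) = 3
G(38) = mex({0, 1, 2, 4}) = 3
G(39) = mex({0, 1, 2, 3, 4, 7}) = 5
G(40) = mex({0, 1, 2, 3, 4, 5, 7}) = 6
G(41) = mex({0, 1, 2, 3, 5, 7}) = 4
Therefore G(41) = 4.

4


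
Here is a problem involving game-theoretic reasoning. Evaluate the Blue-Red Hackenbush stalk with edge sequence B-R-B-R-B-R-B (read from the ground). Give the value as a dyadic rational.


Edges (from ground): B-R-B-R-B-R-B
By Berlekamp's sign-expansion rule, a Blue-Red Hackenbush stalk has the value of the surreal number whose sign sequence is the edge sequence with B -> + and R -> -.
Sign sequence: +-+-+-+
Trace the sign expansion in the surreal number tree, starting from 0:
Edge 1: B (sign +) -> bounds (0, +inf), value = 1
Edge 2: R (sign -) -> bounds (0, 1), value = 1/2
Edge 3: B (sign +) -> bounds (1/2, 1), value = 3/4
Edge 4: R (sign -) -> bounds (1/2, 3/4), value = 5/8
Edge 5: B (sign +) -> bounds (5/8, 3/4), value = 11/16
Edge 6: R (sign -) -> bounds (5/8, 11/16), value = 21/32
Edge 7: B (sign +) -> bounds (21/32, 11/16), value = 43/64
Game value = 43/64

43/64


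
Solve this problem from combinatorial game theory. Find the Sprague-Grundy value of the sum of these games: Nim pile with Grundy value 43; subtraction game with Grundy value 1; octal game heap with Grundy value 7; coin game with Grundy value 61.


By the Sprague-Grundy theorem, the Grundy value of a sum of games is the XOR of individual Grundy values.
Nim pile: Grundy value = 43. Running XOR: 0 XOR 43 = 43
subtraction game: Grundy value = 1. Running XOR: 43 XOR 1 = 42
octal game heap: Grundy value = 7. Running XOR: 42 XOR 7 = 45
coin game: Grundy value = 61. Running XOR: 45 XOR 61 = 16
The combined Grundy value is 16.

16


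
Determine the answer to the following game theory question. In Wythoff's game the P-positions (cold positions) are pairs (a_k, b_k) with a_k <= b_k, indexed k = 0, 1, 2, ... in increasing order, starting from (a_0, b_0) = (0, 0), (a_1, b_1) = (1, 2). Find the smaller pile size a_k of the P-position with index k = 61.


By Wythoff's theorem, a_k = floor(k * phi) and b_k = floor(k * phi^2) = a_k + k, where phi = (1 + sqrt(5))/2 is the golden ratio.
phi = (1 + sqrt(5))/2 = 1.618034
k = 61
k * phi = 61 * 1.618034 = 98.700073
a_61 = floor(k * phi) = 98

98


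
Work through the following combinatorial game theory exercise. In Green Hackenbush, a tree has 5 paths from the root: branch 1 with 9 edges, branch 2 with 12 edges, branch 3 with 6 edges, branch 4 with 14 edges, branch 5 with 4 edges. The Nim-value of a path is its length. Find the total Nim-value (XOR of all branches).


The tree has 5 branches from the ground vertex.
In Green Hackenbush, the Nim-value of a simple path of length k is k.
Branch 1: length 9, Nim-value = 9
Branch 2: length 12, Nim-value = 12
Branch 3: length 6, Nim-value = 6
Branch 4: length 14, Nim-value = 14
Branch 5: length 4, Nim-value = 4
Total Nim-value = XOR of all branch values:
0 XOR 9 = 9
9 XOR 12 = 5
5 XOR 6 = 3
3 XOR 14 = 13
13 XOR 4 = 9
Nim-value of the tree = 9

9


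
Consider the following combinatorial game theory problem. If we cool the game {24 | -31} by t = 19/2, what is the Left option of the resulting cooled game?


Original game: {24 | -31} (a switch {a | b} with a > b).
Cooling by t (for t below the temperature (a - b)/2 = 55/2) taxes each move by t: {a | b} cooled by t is {a - t | b + t}.
Cooling amount: t = 19/2
Cooled Left option: 24 - 19/2 = 29/2
Cooled Right option: -31 + 19/2 = -43/2
Cooled game: {29/2 | -43/2}
Left option = 29/2

29/2


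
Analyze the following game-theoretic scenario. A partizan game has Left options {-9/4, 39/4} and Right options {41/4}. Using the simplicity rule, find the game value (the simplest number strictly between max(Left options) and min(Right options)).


Left options: {-9/4, 39/4}, max = 39/4
Right options: {41/4}, min = 41/4
All options are numbers and max(Left) < min(Right), so by the simplicity theorem the value is the simplest (earliest-born) number strictly between 39/4 and 41/4.
The only integer strictly between 39/4 and 41/4 is 10.
No non-integer in the interval can be simpler: if x is a non-integer in the interval, then floor(x) or ceil(x) also lies in the interval (the interval contains an integer), and both are proper prefixes of x's sign expansion, i.e. born earlier. So the game value is 10.
Game value = 10

10


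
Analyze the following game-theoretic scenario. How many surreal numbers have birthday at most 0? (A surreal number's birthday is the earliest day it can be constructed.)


Day 0: {|} = 0 is born. Count = 1.
Day n: the number of surreal numbers born by day n is 2^(n+1) - 1.
By day 0: 2^1 - 1 = 1
By day 0: 1 surreal numbers.

1


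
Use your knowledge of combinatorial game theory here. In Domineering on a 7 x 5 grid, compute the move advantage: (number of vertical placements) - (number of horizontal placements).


Board is 7 x 5 (rows x cols).
Left (vertical) placements: (rows-1) * cols = 6 * 5 = 30
Right (horizontal) placements: rows * (cols-1) = 7 * 4 = 28
Advantage = Left - Right = 30 - 28 = 2

2


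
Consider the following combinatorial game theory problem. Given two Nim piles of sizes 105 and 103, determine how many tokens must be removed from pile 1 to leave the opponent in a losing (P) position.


Piles: 105 and 103
Current XOR: 105 XOR 103 = 14 (non-zero, so this is an N-position).
To make the XOR zero, we need to find a move that balances the piles.
For pile 1 (size 105): target = 105 XOR 14 = 103
We reduce pile 1 from 105 to 103.
Tokens removed: 105 - 103 = 2
Verification: 103 XOR 103 = 0

2


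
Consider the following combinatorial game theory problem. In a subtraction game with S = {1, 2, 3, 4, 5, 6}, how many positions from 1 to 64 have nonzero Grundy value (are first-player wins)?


Subtraction set S = {1, 2, 3, 4, 5, 6}, so G(n) = n mod 7.
G(n) = 0 when n is a multiple of 7.
Multiples of 7 in [1, 64]: 9
N-positions (nonzero Grundy) = 64 - 9 = 55

55
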